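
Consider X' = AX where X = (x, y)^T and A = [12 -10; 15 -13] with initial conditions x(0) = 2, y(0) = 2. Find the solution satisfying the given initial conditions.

Coefficient matrix A = [[12, -10], [15, -13]].
Characteristic polynomial det(A - λI) = λ^2 + λ - 6 = 0.
Eigenvalues λ = -3, 2.
For λ=-3: (A-λI) row 1 is [15, -10], so an eigenvector is (2, 3).
For λ=2: (A-λI) row 1 is [10, -10], so an eigenvector is (-1, -1).
General solution: K_1e^(-3t)(2,3) + K_2e^(2t)(-1,-1).
Applying x(0)=2, y(0)=2 gives K_1=0, K_2=-2.

x(t) = 2e^(2t), y(t) = 2e^(2t)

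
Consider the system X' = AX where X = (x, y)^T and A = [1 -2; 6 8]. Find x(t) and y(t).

x(t) = -2c_1e^(4t) + c_2e^(5t), y(t) = 3c_1e^(4t) - 2c_2e^(5t)

Coefficient matrix A = [[1, -2], [6, 8]].
Characteristic polynomial det(A - λI) = λ^2 - 9λ + 20 = 0.
Eigenvalues λ = 4, 5.
For λ=4: (A-λI) row 1 is [-3, -2], so an eigenvector is (-2, 3).
For λ=5: (A-λI) row 1 is [-4, -2], so an eigenvector is (1, -2).
General solution: c_1e^(4t)(-2,3) + c_2e^(5t)(1,-2).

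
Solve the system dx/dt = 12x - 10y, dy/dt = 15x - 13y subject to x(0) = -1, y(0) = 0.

x(t) = -3e^(2t) + 2e^(-3t), y(t) = -3e^(2t) + 3e^(-3t)

Coefficient matrix A = [[12, -10], [15, -13]].
Characteristic polynomial det(A - λI) = λ^2 + λ - 6 = 0.
Eigenvalues λ = 2, -3.
For λ=2: (A-λI) row 1 is [10, -10], so an eigenvector is (-1, -1).
For λ=-3: (A-λI) row 1 is [15, -10], so an eigenvector is (-2, -3).
General solution: c_1e^(2t)(-1,-1) + c_2e^(-3t)(-2,-3).
Applying x(0)=-1, y(0)=0 gives c_1=3, c_2=-1.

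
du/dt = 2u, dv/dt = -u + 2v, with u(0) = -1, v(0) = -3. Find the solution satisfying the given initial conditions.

u(t) = -e^(2t), v(t) = te^(2t) - 3e^(2t)

Coefficient matrix A = [[2, 0], [-1, 2]].
Characteristic polynomial det(A - λI) = λ^2 - 4λ + 4 = 0.
Single eigenvalue λ = 2 with algebraic multiplicity 2.
Eigenvector v = (0,-1); generalized eigenvector w with (A-λI)w=v is (1,-3).
General solution: e^(2t)[c_1·v + c_2·(t·v + w)].
Applying u(0)=-1, v(0)=-3 gives c_1=6, c_2=-1.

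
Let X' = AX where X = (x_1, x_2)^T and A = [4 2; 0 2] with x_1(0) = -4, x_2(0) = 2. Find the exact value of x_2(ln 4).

32

A = [[4,2],[0,2]]; eigenvalues λ = 2, 4.
Eigenvectors: (-1,1) for λ=2, (-1,0) for λ=4.
From the initial condition, c_1 = 2, c_2 = 2.
x_2(ln 4) = (2)(4^2)(1) + (2)(4^4)(0) = 32.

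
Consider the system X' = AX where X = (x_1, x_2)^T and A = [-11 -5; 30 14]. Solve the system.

x_1(t) = -C_1e^(-t) - C_2e^(4t), x_2(t) = 2C_1e^(-t) + 3C_2e^(4t)

Coefficient matrix A = [[-11, -5], [30, 14]].
Characteristic polynomial det(A - λI) = λ^2 - 3λ - 4 = 0.
Eigenvalues λ = -1, 4.
For λ=-1: (A-λI) row 1 is [-10, -5], so an eigenvector is (-1, 2).
For λ=4: (A-λI) row 1 is [-15, -5], so an eigenvector is (-1, 3).
General solution: C_1e^(-t)(-1,2) + C_2e^(4t)(-1,3).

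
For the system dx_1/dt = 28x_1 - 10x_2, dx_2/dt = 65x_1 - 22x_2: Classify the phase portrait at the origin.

A = [[28,-10],[65,-22]]; det(A-λI) = λ^2 - 6λ + 34.
λ = 3 ± 5i: positive real part.

unstable spiral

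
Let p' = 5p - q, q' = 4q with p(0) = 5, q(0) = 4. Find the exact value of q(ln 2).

A = [[5,-1],[0,4]]; eigenvalues λ = 4, 5.
Eigenvectors: (1,1) for λ=4, (-1,0) for λ=5.
From the initial condition, c_1 = 4, c_2 = -1.
q(ln 2) = (4)(2^4)(1) + (-1)(2^5)(0) = 64.

64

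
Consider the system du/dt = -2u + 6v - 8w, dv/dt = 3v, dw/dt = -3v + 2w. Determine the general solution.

Coefficient matrix A = [[-2, 6, -8], [0, 3, 0], [0, -3, 2]].
det(A - λI) = 0 gives eigenvalues λ = 2, 3, -2.
For λ=2: eigenvector (-2,0,1).
For λ=3: eigenvector (6,1,-3).
For λ=-2: eigenvector (1,0,0).
General solution: K_1e^(2t)(-2,0,1) + K_2e^(3t)(6,1,-3) + K_3e^(-2t)(1,0,0).

u(t) = -2K_1e^(2t) + 6K_2e^(3t) + K_3e^(-2t), v(t) = K_2e^(3t), w(t) = K_1e^(2t) - 3K_2e^(3t)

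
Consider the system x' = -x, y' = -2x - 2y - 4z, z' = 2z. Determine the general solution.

x(t) = K_1e^(-t), y(t) = -2K_1e^(-t) - K_2e^(2t) + K_3e^(-2t), z(t) = K_2e^(2t)

Coefficient matrix A = [[-1, 0, 0], [-2, -2, -4], [0, 0, 2]].
det(A - λI) = 0 gives eigenvalues λ = -1, 2, -2.
For λ=-1: eigenvector (1,-2,0).
For λ=2: eigenvector (0,-1,1).
For λ=-2: eigenvector (0,1,0).
General solution: K_1e^(-t)(1,-2,0) + K_2e^(2t)(0,-1,1) + K_3e^(-2t)(0,1,0).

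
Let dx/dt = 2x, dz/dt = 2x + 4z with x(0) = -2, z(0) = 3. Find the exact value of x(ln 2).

A = [[2,0],[2,4]]; eigenvalues λ = 4, 2.
Eigenvectors: (0,1) for λ=4, (-1,1) for λ=2.
From the initial condition, c_1 = 1, c_2 = 2.
x(ln 2) = (1)(2^4)(0) + (2)(2^2)(-1) = -8.

-8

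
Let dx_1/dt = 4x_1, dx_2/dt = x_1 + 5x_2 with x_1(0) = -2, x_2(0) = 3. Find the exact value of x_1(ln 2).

-32

A = [[4,0],[1,5]]; eigenvalues λ = 4, 5.
Eigenvectors: (-1,1) for λ=4, (0,1) for λ=5.
From the initial condition, c_1 = 2, c_2 = 1.
x_1(ln 2) = (2)(2^4)(-1) + (1)(2^5)(0) = -32.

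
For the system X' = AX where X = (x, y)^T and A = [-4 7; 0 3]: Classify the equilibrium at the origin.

A = [[-4,7],[0,3]]; det(A-λI) = λ^2 + λ - 12.
λ = 3, -4: opposite signs.

saddle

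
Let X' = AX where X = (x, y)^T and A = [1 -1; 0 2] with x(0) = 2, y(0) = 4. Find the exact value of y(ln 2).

16

A = [[1,-1],[0,2]]; eigenvalues λ = 1, 2.
Eigenvectors: (-1,0) for λ=1, (-1,1) for λ=2.
From the initial condition, c_1 = -6, c_2 = 4.
y(ln 2) = (-6)(2^1)(0) + (4)(2^2)(1) = 16.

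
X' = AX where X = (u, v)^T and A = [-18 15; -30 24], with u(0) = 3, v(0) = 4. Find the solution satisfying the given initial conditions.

Coefficient matrix A = [[-18, 15], [-30, 24]].
Characteristic polynomial det(A - λI) = λ^2 - 6λ + 18 = 0.
Eigenvalues λ = 3 ± 3i (complex conjugate pair).
For λ=3+3i: an eigenvector is (-1,-1) - i(2,3) = (-1 - 2i, -1 - 3i).
A real fundamental pair from Re and Im of e^((3+3i)t)v: X_1 = e^(3t)(cos(3t)·(-1,-1) + sin(3t)·(2,3)), X_2 = e^(3t)(sin(3t)·(-1,-1) - cos(3t)·(2,3)).
General solution: c_1X_1 + c_2X_2.
Applying u(0)=3, v(0)=4 gives c_1=-1, c_2=-1.

u(t) = -e^(3t)sin(3t) + 3e^(3t)cos(3t), v(t) = -2e^(3t)sin(3t) + 4e^(3t)cos(3t)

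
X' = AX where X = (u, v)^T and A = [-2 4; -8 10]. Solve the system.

u(t) = -K_1e^(2t) - K_2e^(6t), v(t) = -K_1e^(2t) - 2K_2e^(6t)

Coefficient matrix A = [[-2, 4], [-8, 10]].
Characteristic polynomial det(A - λI) = λ^2 - 8λ + 12 = 0.
Eigenvalues λ = 2, 6.
For λ=2: (A-λI) row 1 is [-4, 4], so an eigenvector is (-1, -1).
For λ=6: (A-λI) row 1 is [-8, 4], so an eigenvector is (-1, -2).
General solution: K_1e^(2t)(-1,-1) + K_2e^(6t)(-1,-2).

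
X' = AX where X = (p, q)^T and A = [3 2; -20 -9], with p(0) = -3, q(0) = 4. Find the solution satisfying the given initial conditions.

p(t) = -5e^(-3t)sin(2t) - 3e^(-3t)cos(2t), q(t) = 18e^(-3t)sin(2t) + 4e^(-3t)cos(2t)

Coefficient matrix A = [[3, 2], [-20, -9]].
Characteristic polynomial det(A - λI) = λ^2 + 6λ + 13 = 0.
Eigenvalues λ = -3 ± 2i (complex conjugate pair).
For λ=-3+2i: an eigenvector is (0,1) - i(1,-3) = (0 - i, 1 + 3i).
A real fundamental pair from Re and Im of e^((-3+2i)t)v: X_1 = e^(-3t)(cos(2t)·(0,1) + sin(2t)·(1,-3)), X_2 = e^(-3t)(sin(2t)·(0,1) - cos(2t)·(1,-3)).
General solution: c_1X_1 + c_2X_2.
Applying p(0)=-3, q(0)=4 gives c_1=-5, c_2=3.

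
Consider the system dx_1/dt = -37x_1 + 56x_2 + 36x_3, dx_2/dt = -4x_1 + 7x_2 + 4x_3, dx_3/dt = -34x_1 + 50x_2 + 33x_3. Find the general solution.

x_1(t) = C_1e^(-t) + 5C_2e^(3t) - 2C_3e^(t), x_2(t) = C_2e^(3t) - 2C_3e^(t), x_3(t) = C_1e^(-t) + 4C_2e^(3t) + C_3e^(t)

Coefficient matrix A = [[-37, 56, 36], [-4, 7, 4], [-34, 50, 33]].
det(A - λI) = 0 gives eigenvalues λ = -1, 3, 1.
For λ=-1: eigenvector (1,0,1).
For λ=3: eigenvector (5,1,4).
For λ=1: eigenvector (-2,-2,1).
General solution: C_1e^(-t)(1,0,1) + C_2e^(3t)(5,1,4) + C_3e^(t)(-2,-2,1).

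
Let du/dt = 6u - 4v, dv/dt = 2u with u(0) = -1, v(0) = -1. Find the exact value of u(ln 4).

A = [[6,-4],[2,0]]; eigenvalues λ = 2, 4.
Eigenvectors: (-1,-1) for λ=2, (2,1) for λ=4.
From the initial condition, c_1 = 1, c_2 = 0.
u(ln 4) = (1)(4^2)(-1) + (0)(4^4)(2) = -16.

-16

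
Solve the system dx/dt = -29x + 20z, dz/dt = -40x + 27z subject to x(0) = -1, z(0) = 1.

Coefficient matrix A = [[-29, 20], [-40, 27]].
Characteristic polynomial det(A - λI) = λ^2 + 2λ + 17 = 0.
Eigenvalues λ = -1 ± 4i (complex conjugate pair).
For λ=-1+4i: an eigenvector is (-1,-1) - i(2,3) = (-1 - 2i, -1 - 3i).
A real fundamental pair from Re and Im of e^((-1+4i)t)v: X_1 = e^(-t)(cos(4t)·(-1,-1) + sin(4t)·(2,3)), X_2 = e^(-t)(sin(4t)·(-1,-1) - cos(4t)·(2,3)).
General solution: K_1X_1 + K_2X_2.
Applying x(0)=-1, z(0)=1 gives K_1=5, K_2=-2.

x(t) = 12e^(-t)sin(4t) - e^(-t)cos(4t), z(t) = 17e^(-t)sin(4t) + e^(-t)cos(4t)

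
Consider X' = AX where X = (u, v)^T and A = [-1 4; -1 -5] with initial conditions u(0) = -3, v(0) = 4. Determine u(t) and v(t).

Coefficient matrix A = [[-1, 4], [-1, -5]].
Characteristic polynomial det(A - λI) = λ^2 + 6λ + 9 = 0.
Single eigenvalue λ = -3 with algebraic multiplicity 2.
Eigenvector v = (2,-1); generalized eigenvector w with (A-λI)w=v is (-3,2).
General solution: e^(-3t)[c_1·v + c_2·(t·v + w)].
Applying u(0)=-3, v(0)=4 gives c_1=6, c_2=5.

u(t) = 10te^(-3t) - 3e^(-3t), v(t) = -5te^(-3t) + 4e^(-3t)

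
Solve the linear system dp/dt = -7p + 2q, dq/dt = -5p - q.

Coefficient matrix A = [[-7, 2], [-5, -1]].
Characteristic polynomial det(A - λI) = λ^2 + 8λ + 17 = 0.
Eigenvalues λ = -4 ± i (complex conjugate pair).
For λ=-4+i: an eigenvector is (-1,-1) - i(1,2) = (-1 - i, -1 - 2i).
A real fundamental pair from Re and Im of e^((-4+i)t)v: X_1 = e^(-4t)(cos(t)·(-1,-1) + sin(t)·(1,2)), X_2 = e^(-4t)(sin(t)·(-1,-1) - cos(t)·(1,2)).
General solution: C_1X_1 + C_2X_2.

p(t) = C_1e^(-4t)sin(t) - C_1e^(-4t)cos(t) - C_2e^(-4t)sin(t) - C_2e^(-4t)cos(t), q(t) = 2C_1e^(-4t)sin(t) - C_1e^(-4t)cos(t) - C_2e^(-4t)sin(t) - 2C_2e^(-4t)cos(t)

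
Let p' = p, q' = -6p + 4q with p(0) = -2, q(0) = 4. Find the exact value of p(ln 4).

A = [[1,0],[-6,4]]; eigenvalues λ = 1, 4.
Eigenvectors: (-1,-2) for λ=1, (0,-1) for λ=4.
From the initial condition, c_1 = 2, c_2 = -8.
p(ln 4) = (2)(4^1)(-1) + (-8)(4^4)(0) = -8.

-8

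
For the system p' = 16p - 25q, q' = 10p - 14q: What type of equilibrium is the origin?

unstable spiral

A = [[16,-25],[10,-14]]; det(A-λI) = λ^2 - 2λ + 26.
λ = 1 ± 5i: positive real part.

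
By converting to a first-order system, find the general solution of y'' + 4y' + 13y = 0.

Let x_1 = y, x_2 = y'. Then x_1' = x_2 and x_2' = -13x_1 - 4x_2.
A = [[0,1],[-13,-4]]; det(A-λI) = λ^2 + 4λ + 13.
Eigenvalues λ = -2 ± 3i.

y(t) = c_1e^(-2t)cos(3t) + c_2e^(-2t)sin(3t)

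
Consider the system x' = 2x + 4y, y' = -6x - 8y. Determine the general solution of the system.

x(t) = -2K_1e^(-4t) + K_2e^(-2t), y(t) = 3K_1e^(-4t) - K_2e^(-2t)

Coefficient matrix A = [[2, 4], [-6, -8]].
Characteristic polynomial det(A - λI) = λ^2 + 6λ + 8 = 0.
Eigenvalues λ = -4, -2.
For λ=-4: (A-λI) row 1 is [6, 4], so an eigenvector is (-2, 3).
For λ=-2: (A-λI) row 1 is [4, 4], so an eigenvector is (1, -1).
General solution: K_1e^(-4t)(-2,3) + K_2e^(-2t)(1,-1).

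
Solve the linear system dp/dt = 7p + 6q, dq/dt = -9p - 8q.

p(t) = -2C_1e^(-2t) - C_2e^(t), q(t) = 3C_1e^(-2t) + C_2e^(t)

Coefficient matrix A = [[7, 6], [-9, -8]].
Characteristic polynomial det(A - λI) = λ^2 + λ - 2 = 0.
Eigenvalues λ = -2, 1.
For λ=-2: (A-λI) row 1 is [9, 6], so an eigenvector is (-2, 3).
For λ=1: (A-λI) row 1 is [6, 6], so an eigenvector is (-1, 1).
General solution: C_1e^(-2t)(-2,3) + C_2e^(t)(-1,1).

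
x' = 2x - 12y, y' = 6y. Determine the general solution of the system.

x(t) = K_1e^(2t) - 3K_2e^(6t), y(t) = K_2e^(6t)

Coefficient matrix A = [[2, -12], [0, 6]].
Characteristic polynomial det(A - λI) = λ^2 - 8λ + 12 = 0.
Eigenvalues λ = 2, 6.
For λ=2: (A-λI) row 1 is [0, -12], so an eigenvector is (1, 0).
For λ=6: (A-λI) row 1 is [-4, -12], so an eigenvector is (-3, 1).
General solution: K_1e^(2t)(1,0) + K_2e^(6t)(-3,1).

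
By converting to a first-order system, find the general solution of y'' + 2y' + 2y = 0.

y(t) = c_1e^(-t)cos(t) + c_2e^(-t)sin(t)

Let x_1 = y, x_2 = y'. Then x_1' = x_2 and x_2' = -2x_1 - 2x_2.
A = [[0,1],[-2,-2]]; det(A-λI) = λ^2 + 2λ + 2.
Eigenvalues λ = -1 ± i.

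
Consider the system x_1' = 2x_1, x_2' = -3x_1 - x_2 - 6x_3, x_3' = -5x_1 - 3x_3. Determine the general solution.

Coefficient matrix A = [[2, 0, 0], [-3, -1, -6], [-5, 0, -3]].
det(A - λI) = 0 gives eigenvalues λ = 2, -1, -3.
For λ=2: eigenvector (1,1,-1).
For λ=-1: eigenvector (0,1,0).
For λ=-3: eigenvector (0,3,1).
General solution: C_1e^(2t)(1,1,-1) + C_2e^(-t)(0,1,0) + C_3e^(-3t)(0,3,1).

x_1(t) = C_1e^(2t), x_2(t) = C_1e^(2t) + C_2e^(-t) + 3C_3e^(-3t), x_3(t) = -C_1e^(2t) + C_3e^(-3t)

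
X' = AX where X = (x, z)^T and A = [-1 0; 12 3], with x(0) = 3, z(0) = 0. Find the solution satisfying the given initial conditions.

Coefficient matrix A = [[-1, 0], [12, 3]].
Characteristic polynomial det(A - λI) = λ^2 - 2λ - 3 = 0.
Eigenvalues λ = 3, -1.
For λ=3: (A-λI) row 1 is [-4, 0], so an eigenvector is (0, -1).
For λ=-1: (A-λI) row 2 is [12, 4], so an eigenvector is (1, -3).
General solution: C_1e^(3t)(0,-1) + C_2e^(-t)(1,-3).
Applying x(0)=3, z(0)=0 gives C_1=-9, C_2=3.

x(t) = 3e^(-t), z(t) = 9e^(3t) - 9e^(-t)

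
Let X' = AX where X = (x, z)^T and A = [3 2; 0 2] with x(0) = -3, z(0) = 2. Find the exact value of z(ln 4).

A = [[3,2],[0,2]]; eigenvalues λ = 3, 2.
Eigenvectors: (-1,0) for λ=3, (2,-1) for λ=2.
From the initial condition, c_1 = -1, c_2 = -2.
z(ln 4) = (-1)(4^3)(0) + (-2)(4^2)(-1) = 32.

32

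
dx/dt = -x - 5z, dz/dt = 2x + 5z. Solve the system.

x(t) = -2K_1e^(2t)sin(t) - K_1e^(2t)cos(t) - K_2e^(2t)sin(t) + 2K_2e^(2t)cos(t), z(t) = K_1e^(2t)sin(t) + K_1e^(2t)cos(t) + K_2e^(2t)sin(t) - K_2e^(2t)cos(t)

Coefficient matrix A = [[-1, -5], [2, 5]].
Characteristic polynomial det(A - λI) = λ^2 - 4λ + 5 = 0.
Eigenvalues λ = 2 ± i (complex conjugate pair).
For λ=2+i: an eigenvector is (-1,1) - i(-2,1) = (-1 + 2i, 1 - i).
A real fundamental pair from Re and Im of e^((2+i)t)v: X_1 = e^(2t)(cos(t)·(-1,1) + sin(t)·(-2,1)), X_2 = e^(2t)(sin(t)·(-1,1) - cos(t)·(-2,1)).
General solution: K_1X_1 + K_2X_2.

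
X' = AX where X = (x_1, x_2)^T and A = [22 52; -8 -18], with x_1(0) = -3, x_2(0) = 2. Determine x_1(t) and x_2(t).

x_1(t) = 11e^(2t)sin(4t) - 3e^(2t)cos(4t), x_2(t) = -4e^(2t)sin(4t) + 2e^(2t)cos(4t)

Coefficient matrix A = [[22, 52], [-8, -18]].
Characteristic polynomial det(A - λI) = λ^2 - 4λ + 20 = 0.
Eigenvalues λ = 2 ± 4i (complex conjugate pair).
For λ=2+4i: an eigenvector is (3,-1) - i(2,-1) = (3 - 2i, -1 + i).
A real fundamental pair from Re and Im of e^((2+4i)t)v: X_1 = e^(2t)(cos(4t)·(3,-1) + sin(4t)·(2,-1)), X_2 = e^(2t)(sin(4t)·(3,-1) - cos(4t)·(2,-1)).
General solution: K_1X_1 + K_2X_2.
Applying x_1(0)=-3, x_2(0)=2 gives K_1=1, K_2=3.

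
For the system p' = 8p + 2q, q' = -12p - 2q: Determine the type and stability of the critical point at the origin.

A = [[8,2],[-12,-2]]; det(A-λI) = λ^2 - 6λ + 8.
λ = 4, 2: both positive.

unstable node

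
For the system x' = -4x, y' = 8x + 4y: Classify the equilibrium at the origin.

saddle

A = [[-4,0],[8,4]]; det(A-λI) = λ^2 - 16.
λ = 4, -4: opposite signs.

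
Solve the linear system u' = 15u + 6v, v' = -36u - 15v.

Coefficient matrix A = [[15, 6], [-36, -15]].
Characteristic polynomial det(A - λI) = λ^2 - 9 = 0.
Eigenvalues λ = -3, 3.
For λ=-3: (A-λI) row 1 is [18, 6], so an eigenvector is (-1, 3).
For λ=3: (A-λI) row 1 is [12, 6], so an eigenvector is (1, -2).
General solution: c_1e^(-3t)(-1,3) + c_2e^(3t)(1,-2).

u(t) = -c_1e^(-3t) + c_2e^(3t), v(t) = 3c_1e^(-3t) - 2c_2e^(3t)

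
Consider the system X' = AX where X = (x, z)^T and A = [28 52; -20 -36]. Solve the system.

x(t) = -3C_1e^(-4t)sin(4t) - 2C_1e^(-4t)cos(4t) - 2C_2e^(-4t)sin(4t) + 3C_2e^(-4t)cos(4t), z(t) = 2C_1e^(-4t)sin(4t) + C_1e^(-4t)cos(4t) + C_2e^(-4t)sin(4t) - 2C_2e^(-4t)cos(4t)

Coefficient matrix A = [[28, 52], [-20, -36]].
Characteristic polynomial det(A - λI) = λ^2 + 8λ + 32 = 0.
Eigenvalues λ = -4 ± 4i (complex conjugate pair).
For λ=-4+4i: an eigenvector is (-2,1) - i(-3,2) = (-2 + 3i, 1 - 2i).
A real fundamental pair from Re and Im of e^((-4+4i)t)v: X_1 = e^(-4t)(cos(4t)·(-2,1) + sin(4t)·(-3,2)), X_2 = e^(-4t)(sin(4t)·(-2,1) - cos(4t)·(-3,2)).
General solution: C_1X_1 + C_2X_2.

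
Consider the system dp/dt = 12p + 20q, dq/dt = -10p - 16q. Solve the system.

p(t) = c_1e^(-2t)sin(2t) + 3c_1e^(-2t)cos(2t) + 3c_2e^(-2t)sin(2t) - c_2e^(-2t)cos(2t), q(t) = -c_1e^(-2t)sin(2t) - 2c_1e^(-2t)cos(2t) - 2c_2e^(-2t)sin(2t) + c_2e^(-2t)cos(2t)

Coefficient matrix A = [[12, 20], [-10, -16]].
Characteristic polynomial det(A - λI) = λ^2 + 4λ + 8 = 0.
Eigenvalues λ = -2 ± 2i (complex conjugate pair).
For λ=-2+2i: an eigenvector is (3,-2) - i(1,-1) = (3 - i, -2 + i).
A real fundamental pair from Re and Im of e^((-2+2i)t)v: X_1 = e^(-2t)(cos(2t)·(3,-2) + sin(2t)·(1,-1)), X_2 = e^(-2t)(sin(2t)·(3,-2) - cos(2t)·(1,-1)).
General solution: c_1X_1 + c_2X_2.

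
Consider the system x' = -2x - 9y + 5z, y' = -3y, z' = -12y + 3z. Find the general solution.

x(t) = -c_1e^(-3t) + c_2e^(-2t) + c_3e^(3t), y(t) = c_1e^(-3t), z(t) = 2c_1e^(-3t) + c_3e^(3t)

Coefficient matrix A = [[-2, -9, 5], [0, -3, 0], [0, -12, 3]].
det(A - λI) = 0 gives eigenvalues λ = -3, -2, 3.
For λ=-3: eigenvector (-1,1,2).
For λ=-2: eigenvector (1,0,0).
For λ=3: eigenvector (1,0,1).
General solution: c_1e^(-3t)(-1,1,2) + c_2e^(-2t)(1,0,0) + c_3e^(3t)(1,0,1).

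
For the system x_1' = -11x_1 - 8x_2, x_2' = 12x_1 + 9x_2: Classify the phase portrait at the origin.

A = [[-11,-8],[12,9]]; det(A-λI) = λ^2 + 2λ - 3.
λ = 1, -3: opposite signs.

saddle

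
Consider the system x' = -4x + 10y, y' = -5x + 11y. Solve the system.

Coefficient matrix A = [[-4, 10], [-5, 11]].
Characteristic polynomial det(A - λI) = λ^2 - 7λ + 6 = 0.
Eigenvalues λ = 6, 1.
For λ=6: (A-λI) row 1 is [-10, 10], so an eigenvector is (-1, -1).
For λ=1: (A-λI) row 1 is [-5, 10], so an eigenvector is (-2, -1).
General solution: K_1e^(6t)(-1,-1) + K_2e^(t)(-2,-1).

x(t) = -K_1e^(6t) - 2K_2e^(t), y(t) = -K_1e^(6t) - K_2e^(t)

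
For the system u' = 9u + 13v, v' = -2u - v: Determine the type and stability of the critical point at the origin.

unstable spiral

A = [[9,13],[-2,-1]]; det(A-λI) = λ^2 - 8λ + 17.
λ = 4 ± i: positive real part.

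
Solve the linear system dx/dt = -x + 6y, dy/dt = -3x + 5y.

x(t) = -c_1e^(2t)sin(3t) + c_1e^(2t)cos(3t) + c_2e^(2t)sin(3t) + c_2e^(2t)cos(3t), y(t) = -c_1e^(2t)sin(3t) + c_2e^(2t)cos(3t)

Coefficient matrix A = [[-1, 6], [-3, 5]].
Characteristic polynomial det(A - λI) = λ^2 - 4λ + 13 = 0.
Eigenvalues λ = 2 ± 3i (complex conjugate pair).
For λ=2+3i: an eigenvector is (1,0) - i(-1,-1) = (1 + i, 0 + i).
A real fundamental pair from Re and Im of e^((2+3i)t)v: X_1 = e^(2t)(cos(3t)·(1,0) + sin(3t)·(-1,-1)), X_2 = e^(2t)(sin(3t)·(1,0) - cos(3t)·(-1,-1)).
General solution: c_1X_1 + c_2X_2.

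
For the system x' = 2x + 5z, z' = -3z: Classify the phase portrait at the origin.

A = [[2,5],[0,-3]]; det(A-λI) = λ^2 + λ - 6.
λ = -3, 2: opposite signs.

saddle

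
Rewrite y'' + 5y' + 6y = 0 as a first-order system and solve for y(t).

Let x_1 = y, x_2 = y'. Then x_1' = x_2 and x_2' = -6x_1 - 5x_2.
A = [[0,1],[-6,-5]]; det(A-λI) = λ^2 + 5λ + 6.
Eigenvalues λ = -3, -2 with eigenvectors (1,-3), (1,-2).

y(t) = C_1e^(-3t) + C_2e^(-2t)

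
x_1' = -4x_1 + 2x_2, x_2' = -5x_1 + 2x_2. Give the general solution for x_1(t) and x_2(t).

x_1(t) = -C_1e^(-t)sin(t) - C_1e^(-t)cos(t) - C_2e^(-t)sin(t) + C_2e^(-t)cos(t), x_2(t) = -C_1e^(-t)sin(t) - 2C_1e^(-t)cos(t) - 2C_2e^(-t)sin(t) + C_2e^(-t)cos(t)

Coefficient matrix A = [[-4, 2], [-5, 2]].
Characteristic polynomial det(A - λI) = λ^2 + 2λ + 2 = 0.
Eigenvalues λ = -1 ± i (complex conjugate pair).
For λ=-1+i: an eigenvector is (-1,-2) - i(-1,-1) = (-1 + i, -2 + i).
A real fundamental pair from Re and Im of e^((-1+i)t)v: X_1 = e^(-t)(cos(t)·(-1,-2) + sin(t)·(-1,-1)), X_2 = e^(-t)(sin(t)·(-1,-2) - cos(t)·(-1,-1)).
General solution: C_1X_1 + C_2X_2.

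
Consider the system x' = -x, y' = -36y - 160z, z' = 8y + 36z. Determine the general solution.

Coefficient matrix A = [[-1, 0, 0], [0, -36, -160], [0, 8, 36]].
det(A - λI) = 0 gives eigenvalues λ = -1, -4, 4.
For λ=-1: eigenvector (1,0,0).
For λ=-4: eigenvector (0,5,-1).
For λ=4: eigenvector (0,-4,1).
General solution: c_1e^(-t)(1,0,0) + c_2e^(-4t)(0,5,-1) + c_3e^(4t)(0,-4,1).

x(t) = c_1e^(-t), y(t) = 5c_2e^(-4t) - 4c_3e^(4t), z(t) = -c_2e^(-4t) + c_3e^(4t)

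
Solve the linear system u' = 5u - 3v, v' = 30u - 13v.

u(t) = C_1e^(-4t)sin(3t) - C_2e^(-4t)cos(3t), v(t) = 3C_1e^(-4t)sin(3t) - C_1e^(-4t)cos(3t) - C_2e^(-4t)sin(3t) - 3C_2e^(-4t)cos(3t)

Coefficient matrix A = [[5, -3], [30, -13]].
Characteristic polynomial det(A - λI) = λ^2 + 8λ + 25 = 0.
Eigenvalues λ = -4 ± 3i (complex conjugate pair).
For λ=-4+3i: an eigenvector is (0,-1) - i(1,3) = (0 - i, -1 - 3i).
A real fundamental pair from Re and Im of e^((-4+3i)t)v: X_1 = e^(-4t)(cos(3t)·(0,-1) + sin(3t)·(1,3)), X_2 = e^(-4t)(sin(3t)·(0,-1) - cos(3t)·(1,3)).
General solution: C_1X_1 + C_2X_2.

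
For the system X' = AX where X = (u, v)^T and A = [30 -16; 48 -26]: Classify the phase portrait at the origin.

A = [[30,-16],[48,-26]]; det(A-λI) = λ^2 - 4λ - 12.
λ = -2, 6: opposite signs.

saddle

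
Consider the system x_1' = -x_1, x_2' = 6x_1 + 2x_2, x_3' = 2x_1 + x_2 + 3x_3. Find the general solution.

x_1(t) = c_3e^(-t), x_2(t) = c_2e^(2t) - 2c_3e^(-t), x_3(t) = c_1e^(3t) - c_2e^(2t)

Coefficient matrix A = [[-1, 0, 0], [6, 2, 0], [2, 1, 3]].
det(A - λI) = 0 gives eigenvalues λ = 3, 2, -1.
For λ=3: eigenvector (0,0,1).
For λ=2: eigenvector (0,1,-1).
For λ=-1: eigenvector (1,-2,0).
General solution: c_1e^(3t)(0,0,1) + c_2e^(2t)(0,1,-1) + c_3e^(-t)(1,-2,0).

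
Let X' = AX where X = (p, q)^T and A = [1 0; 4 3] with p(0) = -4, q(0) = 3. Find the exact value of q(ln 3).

A = [[1,0],[4,3]]; eigenvalues λ = 1, 3.
Eigenvectors: (-1,2) for λ=1, (0,-1) for λ=3.
From the initial condition, c_1 = 4, c_2 = 5.
q(ln 3) = (4)(3^1)(2) + (5)(3^3)(-1) = -111.

-111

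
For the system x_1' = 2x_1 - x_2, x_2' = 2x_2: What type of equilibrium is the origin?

A = [[2,-1],[0,2]]; det(A-λI) = λ^2 - 4λ + 4.
repeated λ = 2 with a single eigenvector.

unstable improper node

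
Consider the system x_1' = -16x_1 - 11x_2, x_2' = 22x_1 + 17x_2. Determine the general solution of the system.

Coefficient matrix A = [[-16, -11], [22, 17]].
Characteristic polynomial det(A - λI) = λ^2 - λ - 30 = 0.
Eigenvalues λ = -5, 6.
For λ=-5: (A-λI) row 1 is [-11, -11], so an eigenvector is (-1, 1).
For λ=6: (A-λI) row 1 is [-22, -11], so an eigenvector is (1, -2).
General solution: C_1e^(-5t)(-1,1) + C_2e^(6t)(1,-2).

x_1(t) = -C_1e^(-5t) + C_2e^(6t), x_2(t) = C_1e^(-5t) - 2C_2e^(6t)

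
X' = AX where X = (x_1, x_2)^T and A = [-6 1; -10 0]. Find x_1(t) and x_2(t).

x_1(t) = c_1e^(-3t)sin(t) - c_2e^(-3t)cos(t), x_2(t) = 3c_1e^(-3t)sin(t) + c_1e^(-3t)cos(t) + c_2e^(-3t)sin(t) - 3c_2e^(-3t)cos(t)

Coefficient matrix A = [[-6, 1], [-10, 0]].
Characteristic polynomial det(A - λI) = λ^2 + 6λ + 10 = 0.
Eigenvalues λ = -3 ± i (complex conjugate pair).
For λ=-3+i: an eigenvector is (0,1) - i(1,3) = (0 - i, 1 - 3i).
A real fundamental pair from Re and Im of e^((-3+i)t)v: X_1 = e^(-3t)(cos(t)·(0,1) + sin(t)·(1,3)), X_2 = e^(-3t)(sin(t)·(0,1) - cos(t)·(1,3)).
General solution: c_1X_1 + c_2X_2.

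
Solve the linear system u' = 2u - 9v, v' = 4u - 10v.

u(t) = 3C_1e^(-4t) + 3C_2te^(-4t) - C_2e^(-4t), v(t) = 2C_1e^(-4t) + 2C_2te^(-4t) - C_2e^(-4t)

Coefficient matrix A = [[2, -9], [4, -10]].
Characteristic polynomial det(A - λI) = λ^2 + 8λ + 16 = 0.
Single eigenvalue λ = -4 with algebraic multiplicity 2.
Eigenvector v = (3,2); generalized eigenvector w with (A-λI)w=v is (-1,-1).
General solution: e^(-4t)[C_1·v + C_2·(t·v + w)].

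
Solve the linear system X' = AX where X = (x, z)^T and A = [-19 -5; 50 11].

x(t) = K_1e^(-4t)cos(5t) + K_2e^(-4t)sin(5t), z(t) = K_1e^(-4t)sin(5t) - 3K_1e^(-4t)cos(5t) - 3K_2e^(-4t)sin(5t) - K_2e^(-4t)cos(5t)

Coefficient matrix A = [[-19, -5], [50, 11]].
Characteristic polynomial det(A - λI) = λ^2 + 8λ + 41 = 0.
Eigenvalues λ = -4 ± 5i (complex conjugate pair).
For λ=-4+5i: an eigenvector is (1,-3) - i(0,1) = (1, -3 - i).
A real fundamental pair from Re and Im of e^((-4+5i)t)v: X_1 = e^(-4t)(cos(5t)·(1,-3) + sin(5t)·(0,1)), X_2 = e^(-4t)(sin(5t)·(1,-3) - cos(5t)·(0,1)).
General solution: K_1X_1 + K_2X_2.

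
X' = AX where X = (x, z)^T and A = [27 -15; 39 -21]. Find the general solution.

Coefficient matrix A = [[27, -15], [39, -21]].
Characteristic polynomial det(A - λI) = λ^2 - 6λ + 18 = 0.
Eigenvalues λ = 3 ± 3i (complex conjugate pair).
For λ=3+3i: an eigenvector is (-2,-3) - i(-1,-2) = (-2 + i, -3 + 2i).
A real fundamental pair from Re and Im of e^((3+3i)t)v: X_1 = e^(3t)(cos(3t)·(-2,-3) + sin(3t)·(-1,-2)), X_2 = e^(3t)(sin(3t)·(-2,-3) - cos(3t)·(-1,-2)).
General solution: c_1X_1 + c_2X_2.

x(t) = -c_1e^(3t)sin(3t) - 2c_1e^(3t)cos(3t) - 2c_2e^(3t)sin(3t) + c_2e^(3t)cos(3t), z(t) = -2c_1e^(3t)sin(3t) - 3c_1e^(3t)cos(3t) - 3c_2e^(3t)sin(3t) + 2c_2e^(3t)cos(3t)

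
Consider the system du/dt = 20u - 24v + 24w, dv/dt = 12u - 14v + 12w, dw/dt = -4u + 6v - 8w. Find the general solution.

u(t) = 3K_1e^(4t) + K_2e^(-4t), v(t) = 2K_1e^(4t) + K_3e^(-2t), w(t) = -K_2e^(-4t) + K_3e^(-2t)

Coefficient matrix A = [[20, -24, 24], [12, -14, 12], [-4, 6, -8]].
det(A - λI) = 0 gives eigenvalues λ = 4, -4, -2.
For λ=4: eigenvector (3,2,0).
For λ=-4: eigenvector (1,0,-1).
For λ=-2: eigenvector (0,1,1).
General solution: K_1e^(4t)(3,2,0) + K_2e^(-4t)(1,0,-1) + K_3e^(-2t)(0,1,1).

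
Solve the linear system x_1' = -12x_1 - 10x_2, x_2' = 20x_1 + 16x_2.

x_1(t) = C_1e^(2t)sin(2t) + 2C_1e^(2t)cos(2t) + 2C_2e^(2t)sin(2t) - C_2e^(2t)cos(2t), x_2(t) = -C_1e^(2t)sin(2t) - 3C_1e^(2t)cos(2t) - 3C_2e^(2t)sin(2t) + C_2e^(2t)cos(2t)

Coefficient matrix A = [[-12, -10], [20, 16]].
Characteristic polynomial det(A - λI) = λ^2 - 4λ + 8 = 0.
Eigenvalues λ = 2 ± 2i (complex conjugate pair).
For λ=2+2i: an eigenvector is (2,-3) - i(1,-1) = (2 - i, -3 + i).
A real fundamental pair from Re and Im of e^((2+2i)t)v: X_1 = e^(2t)(cos(2t)·(2,-3) + sin(2t)·(1,-1)), X_2 = e^(2t)(sin(2t)·(2,-3) - cos(2t)·(1,-1)).
General solution: C_1X_1 + C_2X_2.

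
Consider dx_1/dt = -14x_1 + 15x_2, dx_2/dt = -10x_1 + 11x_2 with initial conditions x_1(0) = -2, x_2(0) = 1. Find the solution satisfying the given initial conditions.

x_1(t) = 7e^(t) - 9e^(-4t), x_2(t) = 7e^(t) - 6e^(-4t)

Coefficient matrix A = [[-14, 15], [-10, 11]].
Characteristic polynomial det(A - λI) = λ^2 + 3λ - 4 = 0.
Eigenvalues λ = 1, -4.
For λ=1: (A-λI) row 1 is [-15, 15], so an eigenvector is (-1, -1).
For λ=-4: (A-λI) row 1 is [-10, 15], so an eigenvector is (3, 2).
General solution: C_1e^(t)(-1,-1) + C_2e^(-4t)(3,2).
Applying x_1(0)=-2, x_2(0)=1 gives C_1=-7, C_2=-3.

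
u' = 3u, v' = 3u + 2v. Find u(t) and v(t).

u(t) = -c_2e^(3t), v(t) = -c_1e^(2t) - 3c_2e^(3t)

Coefficient matrix A = [[3, 0], [3, 2]].
Characteristic polynomial det(A - λI) = λ^2 - 5λ + 6 = 0.
Eigenvalues λ = 2, 3.
For λ=2: (A-λI) row 1 is [1, 0], so an eigenvector is (0, -1).
For λ=3: (A-λI) row 2 is [3, -1], so an eigenvector is (-1, -3).
General solution: c_1e^(2t)(0,-1) + c_2e^(3t)(-1,-3).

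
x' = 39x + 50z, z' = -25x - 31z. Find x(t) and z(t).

x(t) = -c_1e^(4t)sin(5t) - 3c_1e^(4t)cos(5t) - 3c_2e^(4t)sin(5t) + c_2e^(4t)cos(5t), z(t) = c_1e^(4t)sin(5t) + 2c_1e^(4t)cos(5t) + 2c_2e^(4t)sin(5t) - c_2e^(4t)cos(5t)

Coefficient matrix A = [[39, 50], [-25, -31]].
Characteristic polynomial det(A - λI) = λ^2 - 8λ + 41 = 0.
Eigenvalues λ = 4 ± 5i (complex conjugate pair).
For λ=4+5i: an eigenvector is (-3,2) - i(-1,1) = (-3 + i, 2 - i).
A real fundamental pair from Re and Im of e^((4+5i)t)v: X_1 = e^(4t)(cos(5t)·(-3,2) + sin(5t)·(-1,1)), X_2 = e^(4t)(sin(5t)·(-3,2) - cos(5t)·(-1,1)).
General solution: c_1X_1 + c_2X_2.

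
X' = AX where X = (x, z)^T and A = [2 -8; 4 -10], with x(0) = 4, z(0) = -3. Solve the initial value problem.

Coefficient matrix A = [[2, -8], [4, -10]].
Characteristic polynomial det(A - λI) = λ^2 + 8λ + 12 = 0.
Eigenvalues λ = -2, -6.
For λ=-2: (A-λI) row 1 is [4, -8], so an eigenvector is (-2, -1).
For λ=-6: (A-λI) row 1 is [8, -8], so an eigenvector is (-1, -1).
General solution: c_1e^(-2t)(-2,-1) + c_2e^(-6t)(-1,-1).
Applying x(0)=4, z(0)=-3 gives c_1=-7, c_2=10.

x(t) = 14e^(-2t) - 10e^(-6t), z(t) = 7e^(-2t) - 10e^(-6t)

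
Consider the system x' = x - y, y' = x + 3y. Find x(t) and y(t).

Coefficient matrix A = [[1, -1], [1, 3]].
Characteristic polynomial det(A - λI) = λ^2 - 4λ + 4 = 0.
Single eigenvalue λ = 2 with algebraic multiplicity 2.
Eigenvector v = (-1,1); generalized eigenvector w with (A-λI)w=v is (1,0).
General solution: e^(2t)[K_1·v + K_2·(t·v + w)].

x(t) = -K_1e^(2t) - K_2te^(2t) + K_2e^(2t), y(t) = K_1e^(2t) + K_2te^(2t)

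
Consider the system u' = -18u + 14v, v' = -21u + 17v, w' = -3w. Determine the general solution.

u(t) = c_1e^(-4t) + 2c_3e^(3t), v(t) = c_1e^(-4t) + 3c_3e^(3t), w(t) = c_2e^(-3t)

Coefficient matrix A = [[-18, 14, 0], [-21, 17, 0], [0, 0, -3]].
det(A - λI) = 0 gives eigenvalues λ = -4, -3, 3.
For λ=-4: eigenvector (1,1,0).
For λ=-3: eigenvector (0,0,1).
For λ=3: eigenvector (2,3,0).
General solution: c_1e^(-4t)(1,1,0) + c_2e^(-3t)(0,0,1) + c_3e^(3t)(2,3,0).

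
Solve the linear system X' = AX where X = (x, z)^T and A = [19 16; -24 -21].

Coefficient matrix A = [[19, 16], [-24, -21]].
Characteristic polynomial det(A - λI) = λ^2 + 2λ - 15 = 0.
Eigenvalues λ = -5, 3.
For λ=-5: (A-λI) row 1 is [24, 16], so an eigenvector is (-2, 3).
For λ=3: (A-λI) row 1 is [16, 16], so an eigenvector is (-1, 1).
General solution: c_1e^(-5t)(-2,3) + c_2e^(3t)(-1,1).

x(t) = -2c_1e^(-5t) - c_2e^(3t), z(t) = 3c_1e^(-5t) + c_2e^(3t)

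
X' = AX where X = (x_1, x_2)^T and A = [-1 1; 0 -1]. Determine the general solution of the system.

x_1(t) = K_1e^(-t) + K_2te^(-t) + 3K_2e^(-t), x_2(t) = K_2e^(-t)

Coefficient matrix A = [[-1, 1], [0, -1]].
Characteristic polynomial det(A - λI) = λ^2 + 2λ + 1 = 0.
Single eigenvalue λ = -1 with algebraic multiplicity 2.
Eigenvector v = (1,0); generalized eigenvector w with (A-λI)w=v is (3,1).
General solution: e^(-t)[K_1·v + K_2·(t·v + w)].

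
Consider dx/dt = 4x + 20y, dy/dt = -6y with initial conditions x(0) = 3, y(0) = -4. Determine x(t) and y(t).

Coefficient matrix A = [[4, 20], [0, -6]].
Characteristic polynomial det(A - λI) = λ^2 + 2λ - 24 = 0.
Eigenvalues λ = -6, 4.
For λ=-6: (A-λI) row 1 is [10, 20], so an eigenvector is (2, -1).
For λ=4: (A-λI) row 1 is [0, 20], so an eigenvector is (-1, 0).
General solution: c_1e^(-6t)(2,-1) + c_2e^(4t)(-1,0).
Applying x(0)=3, y(0)=-4 gives c_1=4, c_2=5.

x(t) = -5e^(4t) + 8e^(-6t), y(t) = -4e^(-6t)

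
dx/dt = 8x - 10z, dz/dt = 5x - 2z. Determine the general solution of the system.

x(t) = K_1e^(3t)sin(5t) - K_1e^(3t)cos(5t) - K_2e^(3t)sin(5t) - K_2e^(3t)cos(5t), z(t) = -K_1e^(3t)cos(5t) - K_2e^(3t)sin(5t)

Coefficient matrix A = [[8, -10], [5, -2]].
Characteristic polynomial det(A - λI) = λ^2 - 6λ + 34 = 0.
Eigenvalues λ = 3 ± 5i (complex conjugate pair).
For λ=3+5i: an eigenvector is (-1,-1) - i(1,0) = (-1 - i, -1).
A real fundamental pair from Re and Im of e^((3+5i)t)v: X_1 = e^(3t)(cos(5t)·(-1,-1) + sin(5t)·(1,0)), X_2 = e^(3t)(sin(5t)·(-1,-1) - cos(5t)·(1,0)).
General solution: K_1X_1 + K_2X_2.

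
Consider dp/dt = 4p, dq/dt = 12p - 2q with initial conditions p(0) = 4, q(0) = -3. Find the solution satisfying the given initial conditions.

Coefficient matrix A = [[4, 0], [12, -2]].
Characteristic polynomial det(A - λI) = λ^2 - 2λ - 8 = 0.
Eigenvalues λ = -2, 4.
For λ=-2: (A-λI) row 1 is [6, 0], so an eigenvector is (0, -1).
For λ=4: (A-λI) row 2 is [12, -6], so an eigenvector is (-1, -2).
General solution: c_1e^(-2t)(0,-1) + c_2e^(4t)(-1,-2).
Applying p(0)=4, q(0)=-3 gives c_1=11, c_2=-4.

p(t) = 4e^(4t), q(t) = 8e^(4t) - 11e^(-2t)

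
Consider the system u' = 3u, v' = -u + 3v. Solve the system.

u(t) = c_2e^(3t), v(t) = -c_1e^(3t) - c_2te^(3t)

Coefficient matrix A = [[3, 0], [-1, 3]].
Characteristic polynomial det(A - λI) = λ^2 - 6λ + 9 = 0.
Single eigenvalue λ = 3 with algebraic multiplicity 2.
Eigenvector v = (0,-1); generalized eigenvector w with (A-λI)w=v is (1,0).
General solution: e^(3t)[c_1·v + c_2·(t·v + w)].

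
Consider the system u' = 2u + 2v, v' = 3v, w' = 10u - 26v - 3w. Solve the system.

u(t) = 2c_2e^(3t) + c_3e^(2t), v(t) = c_2e^(3t), w(t) = c_1e^(-3t) - c_2e^(3t) + 2c_3e^(2t)

Coefficient matrix A = [[2, 2, 0], [0, 3, 0], [10, -26, -3]].
det(A - λI) = 0 gives eigenvalues λ = -3, 3, 2.
For λ=-3: eigenvector (0,0,1).
For λ=3: eigenvector (2,1,-1).
For λ=2: eigenvector (1,0,2).
General solution: c_1e^(-3t)(0,0,1) + c_2e^(3t)(2,1,-1) + c_3e^(2t)(1,0,2).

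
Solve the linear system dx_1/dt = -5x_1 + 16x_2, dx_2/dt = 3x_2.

x_1(t) = -2c_1e^(3t) + c_2e^(-5t), x_2(t) = -c_1e^(3t)

Coefficient matrix A = [[-5, 16], [0, 3]].
Characteristic polynomial det(A - λI) = λ^2 + 2λ - 15 = 0.
Eigenvalues λ = 3, -5.
For λ=3: (A-λI) row 1 is [-8, 16], so an eigenvector is (-2, -1).
For λ=-5: (A-λI) row 1 is [0, 16], so an eigenvector is (1, 0).
General solution: c_1e^(3t)(-2,-1) + c_2e^(-5t)(1,0).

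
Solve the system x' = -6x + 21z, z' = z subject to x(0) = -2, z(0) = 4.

Coefficient matrix A = [[-6, 21], [0, 1]].
Characteristic polynomial det(A - λI) = λ^2 + 5λ - 6 = 0.
Eigenvalues λ = -6, 1.
For λ=-6: (A-λI) row 1 is [0, 21], so an eigenvector is (-1, 0).
For λ=1: (A-λI) row 1 is [-7, 21], so an eigenvector is (-3, -1).
General solution: K_1e^(-6t)(-1,0) + K_2e^(t)(-3,-1).
Applying x(0)=-2, z(0)=4 gives K_1=14, K_2=-4.

x(t) = 12e^(t) - 14e^(-6t), z(t) = 4e^(t)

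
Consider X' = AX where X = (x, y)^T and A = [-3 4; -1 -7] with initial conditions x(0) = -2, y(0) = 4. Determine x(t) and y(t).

x(t) = 12te^(-5t) - 2e^(-5t), y(t) = -6te^(-5t) + 4e^(-5t)

Coefficient matrix A = [[-3, 4], [-1, -7]].
Characteristic polynomial det(A - λI) = λ^2 + 10λ + 25 = 0.
Single eigenvalue λ = -5 with algebraic multiplicity 2.
Eigenvector v = (2,-1); generalized eigenvector w with (A-λI)w=v is (3,-1).
General solution: e^(-5t)[C_1·v + C_2·(t·v + w)].
Applying x(0)=-2, y(0)=4 gives C_1=-10, C_2=6.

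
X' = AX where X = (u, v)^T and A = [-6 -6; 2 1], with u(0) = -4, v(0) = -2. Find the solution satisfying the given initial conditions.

Coefficient matrix A = [[-6, -6], [2, 1]].
Characteristic polynomial det(A - λI) = λ^2 + 5λ + 6 = 0.
Eigenvalues λ = -2, -3.
For λ=-2: (A-λI) row 1 is [-4, -6], so an eigenvector is (-3, 2).
For λ=-3: (A-λI) row 1 is [-3, -6], so an eigenvector is (2, -1).
General solution: c_1e^(-2t)(-3,2) + c_2e^(-3t)(2,-1).
Applying u(0)=-4, v(0)=-2 gives c_1=-8, c_2=-14.

u(t) = 24e^(-2t) - 28e^(-3t), v(t) = -16e^(-2t) + 14e^(-3t)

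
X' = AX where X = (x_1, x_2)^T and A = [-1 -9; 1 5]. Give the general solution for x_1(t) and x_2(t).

x_1(t) = -3c_1e^(2t) - 3c_2te^(2t) - 2c_2e^(2t), x_2(t) = c_1e^(2t) + c_2te^(2t) + c_2e^(2t)

Coefficient matrix A = [[-1, -9], [1, 5]].
Characteristic polynomial det(A - λI) = λ^2 - 4λ + 4 = 0.
Single eigenvalue λ = 2 with algebraic multiplicity 2.
Eigenvector v = (-3,1); generalized eigenvector w with (A-λI)w=v is (-2,1).
General solution: e^(2t)[c_1·v + c_2·(t·v + w)].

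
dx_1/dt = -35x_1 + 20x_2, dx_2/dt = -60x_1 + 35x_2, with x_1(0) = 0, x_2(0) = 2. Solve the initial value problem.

x_1(t) = 4e^(5t) - 4e^(-5t), x_2(t) = 8e^(5t) - 6e^(-5t)

Coefficient matrix A = [[-35, 20], [-60, 35]].
Characteristic polynomial det(A - λI) = λ^2 - 25 = 0.
Eigenvalues λ = 5, -5.
For λ=5: (A-λI) row 1 is [-40, 20], so an eigenvector is (1, 2).
For λ=-5: (A-λI) row 1 is [-30, 20], so an eigenvector is (-2, -3).
General solution: K_1e^(5t)(1,2) + K_2e^(-5t)(-2,-3).
Applying x_1(0)=0, x_2(0)=2 gives K_1=4, K_2=2.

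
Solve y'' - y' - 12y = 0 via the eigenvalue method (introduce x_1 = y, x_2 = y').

y(t) = c_1e^(4t) + c_2e^(-3t)

Let x_1 = y, x_2 = y'. Then x_1' = x_2 and x_2' = 12x_1 + x_2.
A = [[0,1],[12,1]]; det(A-λI) = λ^2 - λ - 12.
Eigenvalues λ = 4, -3 with eigenvectors (1,4), (1,-3).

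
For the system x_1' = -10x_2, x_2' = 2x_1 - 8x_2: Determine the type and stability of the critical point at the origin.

A = [[0,-10],[2,-8]]; det(A-λI) = λ^2 + 8λ + 20.
λ = -4 ± 2i: negative real part.

stable spiral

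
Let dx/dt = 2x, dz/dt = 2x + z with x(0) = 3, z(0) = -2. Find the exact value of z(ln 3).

A = [[2,0],[2,1]]; eigenvalues λ = 1, 2.
Eigenvectors: (0,1) for λ=1, (-1,-2) for λ=2.
From the initial condition, c_1 = -8, c_2 = -3.
z(ln 3) = (-8)(3^1)(1) + (-3)(3^2)(-2) = 30.

30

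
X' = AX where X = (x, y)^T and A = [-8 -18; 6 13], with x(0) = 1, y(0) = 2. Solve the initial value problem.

Coefficient matrix A = [[-8, -18], [6, 13]].
Characteristic polynomial det(A - λI) = λ^2 - 5λ + 4 = 0.
Eigenvalues λ = 4, 1.
For λ=4: (A-λI) row 1 is [-12, -18], so an eigenvector is (-3, 2).
For λ=1: (A-λI) row 1 is [-9, -18], so an eigenvector is (-2, 1).
General solution: C_1e^(4t)(-3,2) + C_2e^(t)(-2,1).
Applying x(0)=1, y(0)=2 gives C_1=5, C_2=-8.

x(t) = -15e^(4t) + 16e^(t), y(t) = 10e^(4t) - 8e^(t)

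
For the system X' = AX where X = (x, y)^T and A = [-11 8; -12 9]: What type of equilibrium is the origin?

A = [[-11,8],[-12,9]]; det(A-λI) = λ^2 + 2λ - 3.
λ = -3, 1: opposite signs.

saddle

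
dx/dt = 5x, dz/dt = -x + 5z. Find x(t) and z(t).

x(t) = C_2e^(5t), z(t) = -C_1e^(5t) - C_2te^(5t) + 3C_2e^(5t)

Coefficient matrix A = [[5, 0], [-1, 5]].
Characteristic polynomial det(A - λI) = λ^2 - 10λ + 25 = 0.
Single eigenvalue λ = 5 with algebraic multiplicity 2.
Eigenvector v = (0,-1); generalized eigenvector w with (A-λI)w=v is (1,3).
General solution: e^(5t)[C_1·v + C_2·(t·v + w)].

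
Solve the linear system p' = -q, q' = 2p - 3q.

p(t) = c_1e^(-t) + c_2e^(-2t), q(t) = c_1e^(-t) + 2c_2e^(-2t)

Coefficient matrix A = [[0, -1], [2, -3]].
Characteristic polynomial det(A - λI) = λ^2 + 3λ + 2 = 0.
Eigenvalues λ = -1, -2.
For λ=-1: (A-λI) row 1 is [1, -1], so an eigenvector is (1, 1).
For λ=-2: (A-λI) row 1 is [2, -1], so an eigenvector is (1, 2).
General solution: c_1e^(-t)(1,1) + c_2e^(-2t)(1,2).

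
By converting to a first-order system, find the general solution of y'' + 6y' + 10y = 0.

y(t) = C_1e^(-3t)cos(t) + C_2e^(-3t)sin(t)

Let x_1 = y, x_2 = y'. Then x_1' = x_2 and x_2' = -10x_1 - 6x_2.
A = [[0,1],[-10,-6]]; det(A-λI) = λ^2 + 6λ + 10.
Eigenvalues λ = -3 ± i.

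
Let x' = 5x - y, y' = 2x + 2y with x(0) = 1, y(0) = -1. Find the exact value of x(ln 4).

A = [[5,-1],[2,2]]; eigenvalues λ = 4, 3.
Eigenvectors: (-1,-1) for λ=4, (-1,-2) for λ=3.
From the initial condition, c_1 = -3, c_2 = 2.
x(ln 4) = (-3)(4^4)(-1) + (2)(4^3)(-1) = 640.

640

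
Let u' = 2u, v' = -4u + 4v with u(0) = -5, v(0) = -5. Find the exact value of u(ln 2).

-20

A = [[2,0],[-4,4]]; eigenvalues λ = 2, 4.
Eigenvectors: (-1,-2) for λ=2, (0,1) for λ=4.
From the initial condition, c_1 = 5, c_2 = 5.
u(ln 2) = (5)(2^2)(-1) + (5)(2^4)(0) = -20.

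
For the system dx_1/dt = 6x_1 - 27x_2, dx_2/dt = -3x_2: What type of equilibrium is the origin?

saddle

A = [[6,-27],[0,-3]]; det(A-λI) = λ^2 - 3λ - 18.
λ = 6, -3: opposite signs.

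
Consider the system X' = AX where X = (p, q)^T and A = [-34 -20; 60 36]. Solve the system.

Coefficient matrix A = [[-34, -20], [60, 36]].
Characteristic polynomial det(A - λI) = λ^2 - 2λ - 24 = 0.
Eigenvalues λ = 6, -4.
For λ=6: (A-λI) row 1 is [-40, -20], so an eigenvector is (-1, 2).
For λ=-4: (A-λI) row 1 is [-30, -20], so an eigenvector is (2, -3).
General solution: C_1e^(6t)(-1,2) + C_2e^(-4t)(2,-3).

p(t) = -C_1e^(6t) + 2C_2e^(-4t), q(t) = 2C_1e^(6t) - 3C_2e^(-4t)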